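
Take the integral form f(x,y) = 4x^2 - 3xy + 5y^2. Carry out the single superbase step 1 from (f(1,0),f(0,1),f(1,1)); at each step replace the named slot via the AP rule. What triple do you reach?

start (4,5,6) = (f(1,0),f(0,1),f(1,1))
replace slot 1: 2·(5+6) − 4 = 18 → (18,5,6)

18,5,6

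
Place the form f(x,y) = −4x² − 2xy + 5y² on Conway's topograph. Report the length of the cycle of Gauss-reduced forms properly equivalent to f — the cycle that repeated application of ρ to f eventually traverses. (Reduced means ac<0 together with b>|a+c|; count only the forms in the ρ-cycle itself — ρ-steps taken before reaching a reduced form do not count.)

D = 84, ⌊√D⌋ = 9
descent: ρ → (5,2,-4)  [lands on river]
river: ρ → (-4,6,3)
river: ρ → (3,6,-4)
river: ρ → (-4,2,5)
river: ρ → (5,8,-1)
river: ρ → (-1,8,5)
ρ-cycle length = 6 (tail of 1 descent step not counted)

6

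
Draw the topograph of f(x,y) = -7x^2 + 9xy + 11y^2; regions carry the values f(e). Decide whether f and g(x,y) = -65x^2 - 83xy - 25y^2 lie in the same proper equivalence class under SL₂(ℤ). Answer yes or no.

D₁ = 389, D₂ = 389
river cycle of f (length 14): (11, 13, -5), (-5, 17, 5), (5, 13, -11), (-11, 9, 7), (7, 19, -1), (-1, 19, 7), (7, 9, -11), (-11, 13, 5), (5, 17, -5), (-5, 13, 11), … (4 more)
river cycle of g (length 14): (1, 19, -7), (-7, 9, 11), (11, 13, -5), (-5, 17, 5), (5, 13, -11), (-11, 9, 7), (7, 19, -1), (-1, 19, 7), (7, 9, -11), (-11, 13, 5), … (4 more)
cycles coincide ⇒ equivalent

yes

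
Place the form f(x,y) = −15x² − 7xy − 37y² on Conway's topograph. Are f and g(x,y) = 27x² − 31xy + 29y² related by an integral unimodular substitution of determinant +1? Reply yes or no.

D₁ = -2171, D₂ = -2171
f is negative-definite; reduce −f:
−f: reduced (well bottom): (15,7,37) with a≤c, −a<b≤a
flip sign back: reduced form of f is (-15,-7,-37)
g: translate: b→23 (≡-31 mod 54), so (27,-31,29)→(27,23,25)
g: flip: (27,23,25)→(25,-23,27)
g: reduced (well bottom): (25,-23,27) with a≤c, −a<b≤a
reduced forms (-15, -7, -37) vs (25, -23, 27) ⇒ inequivalent

no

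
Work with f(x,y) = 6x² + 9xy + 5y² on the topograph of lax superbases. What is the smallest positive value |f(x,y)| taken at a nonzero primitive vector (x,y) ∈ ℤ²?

translate: b→-3 (≡9 mod 12), so (6,9,5)→(6,-3,2)
flip: (6,-3,2)→(2,3,6)
translate: b→-1 (≡3 mod 4), so (2,3,6)→(2,-1,5)
reduced (well bottom): (2,-1,5) with a≤c, −a<b≤a
well minimum = a = 2

2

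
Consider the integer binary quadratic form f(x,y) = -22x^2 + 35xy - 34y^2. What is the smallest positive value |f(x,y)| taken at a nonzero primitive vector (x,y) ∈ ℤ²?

translate: b→9 (≡-35 mod 44), so (22,-35,34)→(22,9,21)
flip: (22,9,21)→(21,-9,22)
reduced (well bottom): (21,-9,22) with a≤c, −a<b≤a
well minimum |f| = |-21| = 21 (negative-definite)

21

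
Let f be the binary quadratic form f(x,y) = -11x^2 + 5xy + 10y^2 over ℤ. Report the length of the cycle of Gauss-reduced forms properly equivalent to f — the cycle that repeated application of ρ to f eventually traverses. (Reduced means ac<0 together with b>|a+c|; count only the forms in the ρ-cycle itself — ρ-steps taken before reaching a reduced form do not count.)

D = 465, ⌊√D⌋ = 21
river: ρ → (10,15,-6)
river: ρ → (-6,21,1)
river: ρ → (1,21,-6)
river: ρ → (-6,15,10)
river: ρ → (10,5,-11)
river: ρ → (-11,17,4)
river: ρ → (4,15,-15)
river: ρ → (-15,15,4)
river: ρ → (4,17,-11)
river: ρ → (-11,5,10)
ρ-cycle length = 10 (tail of 0 descent steps not counted)

10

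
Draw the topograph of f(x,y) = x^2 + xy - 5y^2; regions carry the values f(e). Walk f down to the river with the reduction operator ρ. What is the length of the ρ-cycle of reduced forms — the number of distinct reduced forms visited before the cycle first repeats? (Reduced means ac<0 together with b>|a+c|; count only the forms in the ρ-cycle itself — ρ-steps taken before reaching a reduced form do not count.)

D = 21, ⌊√D⌋ = 4
descent: ρ → (-5,-1,1)
descent: ρ → (1,3,-3)  [lands on river]
river: ρ → (-3,3,1)
ρ-cycle length = 2 (tail of 2 descent steps not counted)

2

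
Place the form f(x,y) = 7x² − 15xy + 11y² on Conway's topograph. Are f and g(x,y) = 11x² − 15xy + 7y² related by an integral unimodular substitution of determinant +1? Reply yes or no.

D₁ = -83, D₂ = -83
f: translate: b→-1 (≡-15 mod 14), so (7,-15,11)→(7,-1,3)
f: flip: (7,-1,3)→(3,1,7)
f: reduced (well bottom): (3,1,7) with a≤c, −a<b≤a
g: translate: b→7 (≡-15 mod 22), so (11,-15,7)→(11,7,3)
g: flip: (11,7,3)→(3,-7,11)
g: translate: b→-1 (≡-7 mod 6), so (3,-7,11)→(3,-1,7)
g: reduced (well bottom): (3,-1,7) with a≤c, −a<b≤a
reduced forms (3, 1, 7) vs (3, -1, 7) ⇒ inequivalent

no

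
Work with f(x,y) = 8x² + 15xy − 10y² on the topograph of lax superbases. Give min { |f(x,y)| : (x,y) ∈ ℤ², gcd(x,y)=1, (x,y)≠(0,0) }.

river: ρ → (-10,5,13)
river: ρ → (13,21,-2)
river: ρ → (-2,23,2)
river: ρ → (2,21,-13)
river: ρ → (-13,5,10)
river: ρ → (10,15,-8)
river: ρ → (-8,17,8)
river: ρ → (8,15,-10)
closes: descent 0, river 8
min |a| on river = 2

2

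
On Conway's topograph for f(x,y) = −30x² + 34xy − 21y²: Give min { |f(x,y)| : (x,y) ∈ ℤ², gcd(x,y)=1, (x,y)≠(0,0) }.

translate: b→26 (≡-34 mod 60), so (30,-34,21)→(30,26,17)
flip: (30,26,17)→(17,-26,30)
translate: b→8 (≡-26 mod 34), so (17,-26,30)→(17,8,21)
reduced (well bottom): (17,8,21) with a≤c, −a<b≤a
well minimum |f| = |-17| = 17 (negative-definite)

17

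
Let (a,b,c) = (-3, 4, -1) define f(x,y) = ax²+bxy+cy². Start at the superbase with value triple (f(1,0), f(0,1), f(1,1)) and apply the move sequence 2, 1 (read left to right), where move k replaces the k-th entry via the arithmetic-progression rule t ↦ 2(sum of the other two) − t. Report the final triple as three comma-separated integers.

start (-3,-1,0) = (f(1,0),f(0,1),f(1,1))
replace slot 2: 2·((-3)+0) − (-1) = -5 → (-3,-5,0)
replace slot 1: 2·((-5)+0) − (-3) = -7 → (-7,-5,0)

-7,-5,0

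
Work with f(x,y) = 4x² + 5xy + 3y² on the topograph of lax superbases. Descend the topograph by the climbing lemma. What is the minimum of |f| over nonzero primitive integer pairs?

translate: b→-3 (≡5 mod 8), so (4,5,3)→(4,-3,2)
flip: (4,-3,2)→(2,3,4)
translate: b→-1 (≡3 mod 4), so (2,3,4)→(2,-1,3)
reduced (well bottom): (2,-1,3) with a≤c, −a<b≤a
well minimum = a = 2

2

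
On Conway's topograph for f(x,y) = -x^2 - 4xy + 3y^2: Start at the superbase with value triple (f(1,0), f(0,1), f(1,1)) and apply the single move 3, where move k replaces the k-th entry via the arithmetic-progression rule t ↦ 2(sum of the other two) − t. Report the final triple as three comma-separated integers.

start (-1,3,-2) = (f(1,0),f(0,1),f(1,1))
replace slot 3: 2·((-1)+3) − (-2) = 6 → (-1,3,6)

-1,3,6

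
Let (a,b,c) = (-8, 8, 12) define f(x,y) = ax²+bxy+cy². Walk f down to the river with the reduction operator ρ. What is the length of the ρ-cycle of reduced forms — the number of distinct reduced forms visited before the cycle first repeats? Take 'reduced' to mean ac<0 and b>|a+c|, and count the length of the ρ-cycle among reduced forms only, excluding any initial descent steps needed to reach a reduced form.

D = 448, ⌊√D⌋ = 21
river: ρ → (12,16,-4)
river: ρ → (-4,16,12)
river: ρ → (12,8,-8)
river: ρ → (-8,8,12)
ρ-cycle length = 4 (tail of 0 descent steps not counted)

4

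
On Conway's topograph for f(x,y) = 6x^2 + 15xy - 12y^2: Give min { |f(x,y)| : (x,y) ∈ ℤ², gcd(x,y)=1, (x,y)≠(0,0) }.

river: ρ → (-12,9,9)
river: ρ → (9,9,-12)
river: ρ → (-12,15,6)
river: ρ → (6,21,-3)
river: ρ → (-3,21,6)
river: ρ → (6,15,-12)
closes: descent 0, river 6
min |a| on river = 3

3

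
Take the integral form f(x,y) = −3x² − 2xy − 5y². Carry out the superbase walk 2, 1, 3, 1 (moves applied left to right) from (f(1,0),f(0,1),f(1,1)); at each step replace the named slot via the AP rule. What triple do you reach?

start (-3,-5,-10) = (f(1,0),f(0,1),f(1,1))
replace slot 2: 2·((-3)+(-10)) − (-5) = -21 → (-3,-21,-10)
replace slot 1: 2·((-21)+(-10)) − (-3) = -59 → (-59,-21,-10)
replace slot 3: 2·((-59)+(-21)) − (-10) = -150 → (-59,-21,-150)
replace slot 1: 2·((-21)+(-150)) − (-59) = -283 → (-283,-21,-150)

-283,-21,-150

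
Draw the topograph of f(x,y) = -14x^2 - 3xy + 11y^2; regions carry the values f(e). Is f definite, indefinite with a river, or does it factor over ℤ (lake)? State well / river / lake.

D = b²−4ac = (-3)² − 4·(-14)·11 = 625
D = 25² is a perfect square ⇒ form factors over ℤ ⇒ lakes

lake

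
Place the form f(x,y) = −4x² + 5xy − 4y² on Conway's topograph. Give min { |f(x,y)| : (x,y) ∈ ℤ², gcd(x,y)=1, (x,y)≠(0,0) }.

translate: b→3 (≡-5 mod 8), so (4,-5,4)→(4,3,3)
flip: (4,3,3)→(3,-3,4)
translate: b→3 (≡-3 mod 6), so (3,-3,4)→(3,3,4)
reduced (well bottom): (3,3,4) with a≤c, −a<b≤a
well minimum |f| = |-3| = 3 (negative-definite)

3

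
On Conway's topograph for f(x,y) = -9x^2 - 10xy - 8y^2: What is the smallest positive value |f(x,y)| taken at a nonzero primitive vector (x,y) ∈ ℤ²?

translate: b→-8 (≡10 mod 18), so (9,10,8)→(9,-8,7)
flip: (9,-8,7)→(7,8,9)
translate: b→-6 (≡8 mod 14), so (7,8,9)→(7,-6,8)
reduced (well bottom): (7,-6,8) with a≤c, −a<b≤a
well minimum |f| = |-7| = 7 (negative-definite)

7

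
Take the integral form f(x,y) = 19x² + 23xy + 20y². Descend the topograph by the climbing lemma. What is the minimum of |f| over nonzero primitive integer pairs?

translate: b→-15 (≡23 mod 38), so (19,23,20)→(19,-15,16)
flip: (19,-15,16)→(16,15,19)
reduced (well bottom): (16,15,19) with a≤c, −a<b≤a
well minimum = a = 16

16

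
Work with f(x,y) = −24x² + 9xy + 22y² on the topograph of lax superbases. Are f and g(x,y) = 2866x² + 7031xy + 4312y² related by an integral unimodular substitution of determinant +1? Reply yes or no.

D₁ = 2193, D₂ = 2193
river cycle of f (length 26): (22, 35, -11), (-11, 31, 28), (28, 25, -14), (-14, 31, 22), (22, 13, -23), (-23, 33, 12), (12, 39, -14), (-14, 45, 3), (3, 45, -14), (-14, 39, 12), … (16 more)
river cycle of g (length 26): (22, 35, -11), (-11, 31, 28), (28, 25, -14), (-14, 31, 22), (22, 13, -23), (-23, 33, 12), (12, 39, -14), (-14, 45, 3), (3, 45, -14), (-14, 39, 12), … (16 more)
cycles coincide ⇒ equivalent

yes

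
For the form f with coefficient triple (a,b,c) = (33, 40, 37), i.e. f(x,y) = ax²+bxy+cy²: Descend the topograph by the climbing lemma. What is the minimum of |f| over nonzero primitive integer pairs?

translate: b→-26 (≡40 mod 66), so (33,40,37)→(33,-26,30)
flip: (33,-26,30)→(30,26,33)
reduced (well bottom): (30,26,33) with a≤c, −a<b≤a
well minimum = a = 30

30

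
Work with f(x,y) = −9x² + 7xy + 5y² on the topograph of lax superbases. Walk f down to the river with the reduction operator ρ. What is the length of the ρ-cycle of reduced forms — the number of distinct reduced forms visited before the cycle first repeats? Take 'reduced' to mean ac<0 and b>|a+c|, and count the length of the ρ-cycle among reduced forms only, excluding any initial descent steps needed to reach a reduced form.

D = 229, ⌊√D⌋ = 15
river: ρ → (5,13,-3)
river: ρ → (-3,11,9)
river: ρ → (9,7,-5)
river: ρ → (-5,13,3)
river: ρ → (3,11,-9)
river: ρ → (-9,7,5)
ρ-cycle length = 6 (tail of 0 descent steps not counted)

6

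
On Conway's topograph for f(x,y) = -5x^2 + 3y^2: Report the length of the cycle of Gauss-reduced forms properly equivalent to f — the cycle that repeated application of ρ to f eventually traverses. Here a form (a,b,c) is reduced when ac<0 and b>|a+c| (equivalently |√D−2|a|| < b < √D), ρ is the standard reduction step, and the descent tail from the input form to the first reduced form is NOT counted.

D = 60, ⌊√D⌋ = 7
descent: ρ → (3,6,-2)  [lands on river]
river: ρ → (-2,6,3)
ρ-cycle length = 2 (tail of 1 descent step not counted)

2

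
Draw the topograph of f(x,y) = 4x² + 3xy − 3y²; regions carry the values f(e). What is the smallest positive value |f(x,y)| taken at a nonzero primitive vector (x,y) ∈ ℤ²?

river: ρ → (-3,3,4)
river: ρ → (4,5,-2)
river: ρ → (-2,7,1)
river: ρ → (1,7,-2)
river: ρ → (-2,5,4)
river: ρ → (4,3,-3)
closes: descent 0, river 6
min |a| on river = 1

1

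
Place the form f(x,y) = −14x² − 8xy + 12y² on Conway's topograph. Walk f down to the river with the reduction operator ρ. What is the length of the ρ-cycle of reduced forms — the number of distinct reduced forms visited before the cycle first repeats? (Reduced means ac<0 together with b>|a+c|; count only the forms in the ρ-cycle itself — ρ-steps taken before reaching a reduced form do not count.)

D = 736, ⌊√D⌋ = 27
descent: ρ → (12,8,-14)  [lands on river]
river: ρ → (-14,20,6)
river: ρ → (6,16,-20)
river: ρ → (-20,24,2)
river: ρ → (2,24,-20)
river: ρ → (-20,16,6)
river: ρ → (6,20,-14)
river: ρ → (-14,8,12)
river: ρ → (12,16,-10)
river: ρ → (-10,24,4)
river: ρ → (4,24,-10)
river: ρ → (-10,16,12)
ρ-cycle length = 12 (tail of 1 descent step not counted)

12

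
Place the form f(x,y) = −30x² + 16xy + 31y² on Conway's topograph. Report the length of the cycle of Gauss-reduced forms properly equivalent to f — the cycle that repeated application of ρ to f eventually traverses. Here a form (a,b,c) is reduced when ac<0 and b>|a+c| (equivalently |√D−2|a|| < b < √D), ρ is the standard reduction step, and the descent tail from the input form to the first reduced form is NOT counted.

D = 3976, ⌊√D⌋ = 63
river: ρ → (31,46,-15)
river: ρ → (-15,44,34)
river: ρ → (34,24,-25)
river: ρ → (-25,26,33)
river: ρ → (33,40,-18)
river: ρ → (-18,32,41)
river: ρ → (41,50,-9)
river: ρ → (-9,58,17)
river: ρ → (17,44,-30)
river: ρ → (-30,16,31)
ρ-cycle length = 10 (tail of 0 descent steps not counted)

10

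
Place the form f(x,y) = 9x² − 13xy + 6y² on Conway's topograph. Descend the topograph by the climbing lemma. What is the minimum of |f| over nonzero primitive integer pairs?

translate: b→5 (≡-13 mod 18), so (9,-13,6)→(9,5,2)
flip: (9,5,2)→(2,-5,9)
translate: b→-1 (≡-5 mod 4), so (2,-5,9)→(2,-1,6)
reduced (well bottom): (2,-1,6) with a≤c, −a<b≤a
well minimum = a = 2

2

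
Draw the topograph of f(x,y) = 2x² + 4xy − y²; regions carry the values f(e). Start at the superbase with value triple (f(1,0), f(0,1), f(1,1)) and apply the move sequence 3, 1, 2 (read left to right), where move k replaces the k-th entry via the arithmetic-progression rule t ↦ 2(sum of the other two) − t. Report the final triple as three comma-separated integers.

start (2,-1,5) = (f(1,0),f(0,1),f(1,1))
replace slot 3: 2·(2+(-1)) − 5 = -3 → (2,-1,-3)
replace slot 1: 2·((-1)+(-3)) − 2 = -10 → (-10,-1,-3)
replace slot 2: 2·((-10)+(-3)) − (-1) = -25 → (-10,-25,-3)

-10,-25,-3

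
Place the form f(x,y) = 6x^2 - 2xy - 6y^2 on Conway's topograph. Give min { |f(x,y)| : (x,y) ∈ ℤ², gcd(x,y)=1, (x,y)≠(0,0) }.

descent: ρ → (-6,2,6)  [lands on river]
river: ρ → (6,10,-2)
river: ρ → (-2,10,6)
river: ρ → (6,2,-6)
river: ρ → (-6,10,2)
river: ρ → (2,10,-6)
closes: descent 1, river 6
min |a| on river = 2

2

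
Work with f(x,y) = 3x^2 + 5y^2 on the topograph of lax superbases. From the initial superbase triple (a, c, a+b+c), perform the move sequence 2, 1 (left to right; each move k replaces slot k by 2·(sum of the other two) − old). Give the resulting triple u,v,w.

start (3,5,8) = (f(1,0),f(0,1),f(1,1))
replace slot 2: 2·(3+8) − 5 = 17 → (3,17,8)
replace slot 1: 2·(17+8) − 3 = 47 → (47,17,8)

47,17,8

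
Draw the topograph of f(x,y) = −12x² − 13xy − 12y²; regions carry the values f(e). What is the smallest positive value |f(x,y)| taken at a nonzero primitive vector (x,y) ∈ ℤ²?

translate: b→-11 (≡13 mod 24), so (12,13,12)→(12,-11,11)
flip: (12,-11,11)→(11,11,12)
reduced (well bottom): (11,11,12) with a≤c, −a<b≤a
well minimum |f| = |-11| = 11 (negative-definite)

11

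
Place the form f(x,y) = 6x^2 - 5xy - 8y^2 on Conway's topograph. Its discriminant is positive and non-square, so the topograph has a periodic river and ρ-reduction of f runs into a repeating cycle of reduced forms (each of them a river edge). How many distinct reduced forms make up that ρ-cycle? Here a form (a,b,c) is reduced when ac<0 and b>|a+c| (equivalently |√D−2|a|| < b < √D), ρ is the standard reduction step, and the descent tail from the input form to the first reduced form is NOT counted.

D = 217, ⌊√D⌋ = 14
descent: ρ → (-8,5,6)  [lands on river]
river: ρ → (6,7,-7)
river: ρ → (-7,7,6)
river: ρ → (6,5,-8)
river: ρ → (-8,11,3)
river: ρ → (3,13,-4)
river: ρ → (-4,11,6)
river: ρ → (6,13,-2)
river: ρ → (-2,11,12)
river: ρ → (12,13,-1)
river: ρ → (-1,13,12)
river: ρ → (12,11,-2)
river: ρ → (-2,13,6)
river: ρ → (6,11,-4)
river: ρ → (-4,13,3)
river: ρ → (3,11,-8)
ρ-cycle length = 16 (tail of 1 descent step not counted)

16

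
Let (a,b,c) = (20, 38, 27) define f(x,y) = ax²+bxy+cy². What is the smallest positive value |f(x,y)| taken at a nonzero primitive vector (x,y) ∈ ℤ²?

translate: b→-2 (≡38 mod 40), so (20,38,27)→(20,-2,9)
flip: (20,-2,9)→(9,2,20)
reduced (well bottom): (9,2,20) with a≤c, −a<b≤a
well minimum = a = 9

9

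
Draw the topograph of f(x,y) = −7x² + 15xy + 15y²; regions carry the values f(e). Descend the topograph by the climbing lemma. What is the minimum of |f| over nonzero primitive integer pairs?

river: ρ → (15,15,-7)
river: ρ → (-7,13,17)
river: ρ → (17,21,-3)
river: ρ → (-3,21,17)
river: ρ → (17,13,-7)
river: ρ → (-7,15,15)
closes: descent 0, river 6
min |a| on river = 3

3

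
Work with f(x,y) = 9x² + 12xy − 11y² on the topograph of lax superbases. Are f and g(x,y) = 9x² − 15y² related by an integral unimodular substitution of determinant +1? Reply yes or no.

D₁ = 540, D₂ = 540
river cycle of f (length 8): (-11, 10, 10), (10, 10, -11), (-11, 12, 9), (9, 6, -14), (-14, 22, 1), (1, 22, -14), (-14, 6, 9), (9, 12, -11)
river cycle of g (length 2): (9, 18, -6), (-6, 18, 9)
cycles differ ⇒ inequivalent

no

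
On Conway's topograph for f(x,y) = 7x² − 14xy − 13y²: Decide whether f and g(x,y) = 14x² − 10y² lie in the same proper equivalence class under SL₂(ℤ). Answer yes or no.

D₁ = 560, D₂ = 560
river cycle of f (length 6): (-13, 14, 7), (7, 14, -13), (-13, 12, 8), (8, 20, -5), (-5, 20, 8), (8, 12, -13)
river cycle of g (length 2): (-10, 20, 4), (4, 20, -10)
cycles differ ⇒ inequivalent

no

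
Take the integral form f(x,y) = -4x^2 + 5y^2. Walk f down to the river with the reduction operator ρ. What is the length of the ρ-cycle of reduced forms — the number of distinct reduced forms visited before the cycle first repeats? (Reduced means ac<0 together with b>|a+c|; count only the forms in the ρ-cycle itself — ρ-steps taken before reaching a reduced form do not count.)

D = 80, ⌊√D⌋ = 8
descent: ρ → (5,0,-4)
descent: ρ → (-4,8,1)  [lands on river]
river: ρ → (1,8,-4)
ρ-cycle length = 2 (tail of 2 descent steps not counted)

2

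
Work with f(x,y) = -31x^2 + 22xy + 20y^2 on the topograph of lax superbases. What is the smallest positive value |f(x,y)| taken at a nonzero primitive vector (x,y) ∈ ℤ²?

river: ρ → (20,18,-33)
river: ρ → (-33,48,5)
river: ρ → (5,52,-13)
river: ρ → (-13,52,5)
river: ρ → (5,48,-33)
river: ρ → (-33,18,20)
river: ρ → (20,22,-31)
river: ρ → (-31,40,11)
river: ρ → (11,48,-15)
river: ρ → (-15,42,20)
river: ρ → (20,38,-19)
river: ρ → (-19,38,20)
river: ρ → (20,42,-15)
river: ρ → (-15,48,11)
river: ρ → (11,40,-31)
river: ρ → (-31,22,20)
closes: descent 0, river 16
min |a| on river = 5

5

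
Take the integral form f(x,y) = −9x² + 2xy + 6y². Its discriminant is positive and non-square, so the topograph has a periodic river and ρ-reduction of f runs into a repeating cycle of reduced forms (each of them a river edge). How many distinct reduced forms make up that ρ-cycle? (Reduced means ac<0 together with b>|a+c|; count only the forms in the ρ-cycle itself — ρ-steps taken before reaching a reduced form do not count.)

D = 220, ⌊√D⌋ = 14
descent: ρ → (6,10,-5)  [lands on river]
river: ρ → (-5,10,6)
river: ρ → (6,14,-1)
river: ρ → (-1,14,6)
ρ-cycle length = 4 (tail of 1 descent step not counted)

4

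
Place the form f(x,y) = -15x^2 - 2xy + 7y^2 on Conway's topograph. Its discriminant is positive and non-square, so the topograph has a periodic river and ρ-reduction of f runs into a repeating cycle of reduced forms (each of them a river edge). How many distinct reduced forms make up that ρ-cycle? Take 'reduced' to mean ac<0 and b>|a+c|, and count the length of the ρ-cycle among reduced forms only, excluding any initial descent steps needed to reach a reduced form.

D = 424, ⌊√D⌋ = 20
descent: ρ → (7,16,-6)  [lands on river]
river: ρ → (-6,20,1)
river: ρ → (1,20,-6)
river: ρ → (-6,16,7)
river: ρ → (7,12,-10)
river: ρ → (-10,8,9)
river: ρ → (9,10,-9)
river: ρ → (-9,8,10)
river: ρ → (10,12,-7)
river: ρ → (-7,16,6)
river: ρ → (6,20,-1)
river: ρ → (-1,20,6)
river: ρ → (6,16,-7)
river: ρ → (-7,12,10)
river: ρ → (10,8,-9)
river: ρ → (-9,10,9)
river: ρ → (9,8,-10)
river: ρ → (-10,12,7)
ρ-cycle length = 18 (tail of 1 descent step not counted)

18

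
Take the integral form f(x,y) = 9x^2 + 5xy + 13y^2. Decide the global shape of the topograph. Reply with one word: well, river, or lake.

D = b²−4ac = 5² − 4·9·13 = -443
D < 0 ⇒ definite ⇒ every region one sign ⇒ single well

well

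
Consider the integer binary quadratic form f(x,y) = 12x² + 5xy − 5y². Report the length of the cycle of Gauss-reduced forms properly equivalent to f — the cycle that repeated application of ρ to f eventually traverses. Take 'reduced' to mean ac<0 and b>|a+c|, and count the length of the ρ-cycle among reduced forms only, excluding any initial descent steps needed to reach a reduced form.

D = 265, ⌊√D⌋ = 16
descent: ρ → (-5,15,2)  [lands on river]
river: ρ → (2,13,-12)
river: ρ → (-12,11,3)
river: ρ → (3,13,-8)
river: ρ → (-8,3,8)
river: ρ → (8,13,-3)
river: ρ → (-3,11,12)
river: ρ → (12,13,-2)
river: ρ → (-2,15,5)
river: ρ → (5,15,-2)
river: ρ → (-2,13,12)
river: ρ → (12,11,-3)
river: ρ → (-3,13,8)
river: ρ → (8,3,-8)
river: ρ → (-8,13,3)
river: ρ → (3,11,-12)
river: ρ → (-12,13,2)
river: ρ → (2,15,-5)
ρ-cycle length = 18 (tail of 1 descent step not counted)

18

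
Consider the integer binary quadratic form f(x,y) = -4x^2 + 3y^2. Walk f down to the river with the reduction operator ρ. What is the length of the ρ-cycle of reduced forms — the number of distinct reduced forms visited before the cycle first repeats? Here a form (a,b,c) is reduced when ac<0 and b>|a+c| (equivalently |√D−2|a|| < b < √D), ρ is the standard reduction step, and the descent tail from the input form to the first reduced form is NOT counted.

D = 48, ⌊√D⌋ = 6
descent: ρ → (3,6,-1)  [lands on river]
river: ρ → (-1,6,3)
ρ-cycle length = 2 (tail of 1 descent step not counted)

2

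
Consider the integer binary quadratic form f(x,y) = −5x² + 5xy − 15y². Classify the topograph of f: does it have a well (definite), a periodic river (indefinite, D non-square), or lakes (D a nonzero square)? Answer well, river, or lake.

D = b²−4ac = 5² − 4·(-5)·(-15) = -275
D < 0 ⇒ definite ⇒ every region one sign ⇒ single well

well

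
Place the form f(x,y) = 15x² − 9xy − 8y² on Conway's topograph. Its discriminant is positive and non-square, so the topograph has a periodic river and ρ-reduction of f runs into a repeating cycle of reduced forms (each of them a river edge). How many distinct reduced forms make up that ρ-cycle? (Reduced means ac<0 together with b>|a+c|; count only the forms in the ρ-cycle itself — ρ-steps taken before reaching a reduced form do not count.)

D = 561, ⌊√D⌋ = 23
descent: ρ → (-8,9,15)  [lands on river]
river: ρ → (15,21,-2)
river: ρ → (-2,23,4)
river: ρ → (4,17,-17)
river: ρ → (-17,17,4)
river: ρ → (4,23,-2)
river: ρ → (-2,21,15)
river: ρ → (15,9,-8)
river: ρ → (-8,23,1)
river: ρ → (1,23,-8)
ρ-cycle length = 10 (tail of 1 descent step not counted)

10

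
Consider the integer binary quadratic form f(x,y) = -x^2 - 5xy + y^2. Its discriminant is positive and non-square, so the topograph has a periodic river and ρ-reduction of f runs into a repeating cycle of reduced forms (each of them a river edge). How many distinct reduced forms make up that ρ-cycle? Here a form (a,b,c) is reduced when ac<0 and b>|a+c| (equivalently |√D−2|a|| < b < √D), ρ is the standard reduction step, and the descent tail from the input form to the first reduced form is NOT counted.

D = 29, ⌊√D⌋ = 5
descent: ρ → (1,5,-1)  [lands on river]
river: ρ → (-1,5,1)
ρ-cycle length = 2 (tail of 1 descent step not counted)

2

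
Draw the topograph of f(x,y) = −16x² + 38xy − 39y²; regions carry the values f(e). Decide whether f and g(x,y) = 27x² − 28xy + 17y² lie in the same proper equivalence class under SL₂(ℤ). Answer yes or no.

D₁ = -1052, D₂ = -1052
f is negative-definite; reduce −f:
−f: translate: b→-6 (≡-38 mod 32), so (16,-38,39)→(16,-6,17)
−f: reduced (well bottom): (16,-6,17) with a≤c, −a<b≤a
flip sign back: reduced form of f is (-16,6,-17)
g: translate: b→26 (≡-28 mod 54), so (27,-28,17)→(27,26,16)
g: flip: (27,26,16)→(16,-26,27)
g: translate: b→6 (≡-26 mod 32), so (16,-26,27)→(16,6,17)
g: reduced (well bottom): (16,6,17) with a≤c, −a<b≤a
reduced forms (-16, 6, -17) vs (16, 6, 17) ⇒ inequivalent

no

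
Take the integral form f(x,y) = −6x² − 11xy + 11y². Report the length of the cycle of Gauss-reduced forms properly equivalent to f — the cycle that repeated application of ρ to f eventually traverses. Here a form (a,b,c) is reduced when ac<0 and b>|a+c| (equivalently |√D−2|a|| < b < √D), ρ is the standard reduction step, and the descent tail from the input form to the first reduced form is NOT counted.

D = 385, ⌊√D⌋ = 19
descent: ρ → (11,11,-6)  [lands on river]
river: ρ → (-6,13,9)
river: ρ → (9,5,-10)
river: ρ → (-10,15,4)
river: ρ → (4,17,-6)
river: ρ → (-6,19,1)
river: ρ → (1,19,-6)
river: ρ → (-6,17,4)
river: ρ → (4,15,-10)
river: ρ → (-10,5,9)
river: ρ → (9,13,-6)
river: ρ → (-6,11,11)
ρ-cycle length = 12 (tail of 1 descent step not counted)

12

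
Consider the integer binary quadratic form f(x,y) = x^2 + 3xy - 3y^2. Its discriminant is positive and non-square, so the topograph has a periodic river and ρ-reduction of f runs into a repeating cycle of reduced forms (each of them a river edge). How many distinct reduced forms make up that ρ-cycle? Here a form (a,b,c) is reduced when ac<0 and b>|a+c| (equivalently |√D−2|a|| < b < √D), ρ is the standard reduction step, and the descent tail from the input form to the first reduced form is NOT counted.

D = 21, ⌊√D⌋ = 4
river: ρ → (-3,3,1)
river: ρ → (1,3,-3)
ρ-cycle length = 2 (tail of 0 descent steps not counted)

2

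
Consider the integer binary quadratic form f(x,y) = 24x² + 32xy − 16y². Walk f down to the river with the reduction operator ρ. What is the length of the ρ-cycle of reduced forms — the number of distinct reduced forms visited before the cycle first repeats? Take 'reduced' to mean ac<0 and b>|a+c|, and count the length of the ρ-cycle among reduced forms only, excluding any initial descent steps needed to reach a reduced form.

D = 2560, ⌊√D⌋ = 50
river: ρ → (-16,32,24)
river: ρ → (24,16,-24)
river: ρ → (-24,32,16)
river: ρ → (16,32,-24)
river: ρ → (-24,16,24)
river: ρ → (24,32,-16)
ρ-cycle length = 6 (tail of 0 descent steps not counted)

6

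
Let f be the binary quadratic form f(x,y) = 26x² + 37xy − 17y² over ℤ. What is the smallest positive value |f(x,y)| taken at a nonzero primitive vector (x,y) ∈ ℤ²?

river: ρ → (-17,31,32)
river: ρ → (32,33,-16)
river: ρ → (-16,31,34)
river: ρ → (34,37,-13)
river: ρ → (-13,41,28)
river: ρ → (28,15,-26)
river: ρ → (-26,37,17)
river: ρ → (17,31,-32)
river: ρ → (-32,33,16)
river: ρ → (16,31,-34)
river: ρ → (-34,37,13)
river: ρ → (13,41,-28)
river: ρ → (-28,15,26)
river: ρ → (26,37,-17)
closes: descent 0, river 14
min |a| on river = 13

13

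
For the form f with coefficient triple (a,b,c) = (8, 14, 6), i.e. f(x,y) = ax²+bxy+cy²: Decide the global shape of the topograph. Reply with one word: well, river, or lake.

D = b²−4ac = 14² − 4·8·6 = 4
D = 2² is a perfect square ⇒ form factors over ℤ ⇒ lakes

lake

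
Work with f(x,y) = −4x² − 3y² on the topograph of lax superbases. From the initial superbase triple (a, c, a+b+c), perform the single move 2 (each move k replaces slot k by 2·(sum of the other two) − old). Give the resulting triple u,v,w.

start (-4,-3,-7) = (f(1,0),f(0,1),f(1,1))
replace slot 2: 2·((-4)+(-7)) − (-3) = -19 → (-4,-19,-7)

-4,-19,-7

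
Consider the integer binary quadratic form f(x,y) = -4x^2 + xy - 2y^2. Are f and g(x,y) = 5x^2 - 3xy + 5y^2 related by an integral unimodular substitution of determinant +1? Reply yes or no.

D₁ = -31, D₂ = -91
discriminants differ ⇒ not SL₂(ℤ)-equivalent

no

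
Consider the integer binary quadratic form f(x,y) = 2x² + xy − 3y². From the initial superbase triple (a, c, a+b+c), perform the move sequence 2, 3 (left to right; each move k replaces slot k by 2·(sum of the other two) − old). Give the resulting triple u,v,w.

start (2,-3,0) = (f(1,0),f(0,1),f(1,1))
replace slot 2: 2·(2+0) − (-3) = 7 → (2,7,0)
replace slot 3: 2·(2+7) − 0 = 18 → (2,7,18)

2,7,18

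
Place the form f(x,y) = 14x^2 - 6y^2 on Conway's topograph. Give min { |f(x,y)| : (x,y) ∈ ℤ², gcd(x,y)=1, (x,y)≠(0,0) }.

descent: ρ → (-6,12,8)  [lands on river]
river: ρ → (8,4,-10)
river: ρ → (-10,16,2)
river: ρ → (2,16,-10)
river: ρ → (-10,4,8)
river: ρ → (8,12,-6)
closes: descent 1, river 6
min |a| on river = 2

2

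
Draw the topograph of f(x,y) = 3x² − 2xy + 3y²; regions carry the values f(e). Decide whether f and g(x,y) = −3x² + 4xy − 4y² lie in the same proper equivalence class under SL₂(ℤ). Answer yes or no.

D₁ = -32, D₂ = -32
f: flip: (3,-2,3)→(3,2,3)
f: reduced (well bottom): (3,2,3) with a≤c, −a<b≤a
g is negative-definite; reduce −g:
−g: translate: b→2 (≡-4 mod 6), so (3,-4,4)→(3,2,3)
−g: reduced (well bottom): (3,2,3) with a≤c, −a<b≤a
flip sign back: reduced form of g is (-3,-2,-3)
reduced forms (3, 2, 3) vs (-3, -2, -3) ⇒ inequivalent

no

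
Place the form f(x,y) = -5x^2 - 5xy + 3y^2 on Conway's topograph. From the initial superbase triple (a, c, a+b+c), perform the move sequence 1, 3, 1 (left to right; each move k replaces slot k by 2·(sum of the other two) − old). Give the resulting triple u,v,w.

start (-5,3,-7) = (f(1,0),f(0,1),f(1,1))
replace slot 1: 2·(3+(-7)) − (-5) = -3 → (-3,3,-7)
replace slot 3: 2·((-3)+3) − (-7) = 7 → (-3,3,7)
replace slot 1: 2·(3+7) − (-3) = 23 → (23,3,7)

23,3,7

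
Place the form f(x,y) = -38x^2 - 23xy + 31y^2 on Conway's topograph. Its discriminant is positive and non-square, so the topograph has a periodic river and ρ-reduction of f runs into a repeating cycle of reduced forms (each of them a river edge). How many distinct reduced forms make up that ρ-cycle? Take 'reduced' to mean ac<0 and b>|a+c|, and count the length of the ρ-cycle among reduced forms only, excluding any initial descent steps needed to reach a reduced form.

D = 5241, ⌊√D⌋ = 72
descent: ρ → (31,23,-38)  [lands on river]
river: ρ → (-38,53,16)
river: ρ → (16,43,-53)
river: ρ → (-53,63,6)
river: ρ → (6,69,-20)
river: ρ → (-20,51,33)
river: ρ → (33,15,-38)
river: ρ → (-38,61,10)
river: ρ → (10,59,-44)
river: ρ → (-44,29,25)
river: ρ → (25,71,-2)
river: ρ → (-2,69,60)
river: ρ → (60,51,-11)
river: ρ → (-11,59,40)
river: ρ → (40,21,-30)
river: ρ → (-30,39,31)
ρ-cycle length = 16 (tail of 1 descent step not counted)

16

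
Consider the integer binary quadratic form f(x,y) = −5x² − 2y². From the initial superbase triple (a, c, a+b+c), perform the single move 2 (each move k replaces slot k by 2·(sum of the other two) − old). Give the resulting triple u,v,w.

start (-5,-2,-7) = (f(1,0),f(0,1),f(1,1))
replace slot 2: 2·((-5)+(-7)) − (-2) = -22 → (-5,-22,-7)

-5,-22,-7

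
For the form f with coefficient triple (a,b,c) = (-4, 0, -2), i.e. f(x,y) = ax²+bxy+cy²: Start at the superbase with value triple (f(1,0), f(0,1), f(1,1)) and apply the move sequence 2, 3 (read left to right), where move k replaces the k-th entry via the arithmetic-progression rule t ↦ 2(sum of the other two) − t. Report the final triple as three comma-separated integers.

start (-4,-2,-6) = (f(1,0),f(0,1),f(1,1))
replace slot 2: 2·((-4)+(-6)) − (-2) = -18 → (-4,-18,-6)
replace slot 3: 2·((-4)+(-18)) − (-6) = -38 → (-4,-18,-38)

-4,-18,-38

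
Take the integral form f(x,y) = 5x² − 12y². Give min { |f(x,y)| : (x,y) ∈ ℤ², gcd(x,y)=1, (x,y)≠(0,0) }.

descent: ρ → (-12,0,5)
descent: ρ → (5,10,-7)  [lands on river]
river: ρ → (-7,4,8)
river: ρ → (8,12,-3)
river: ρ → (-3,12,8)
river: ρ → (8,4,-7)
river: ρ → (-7,10,5)
closes: descent 2, river 6
min |a| on river = 3

3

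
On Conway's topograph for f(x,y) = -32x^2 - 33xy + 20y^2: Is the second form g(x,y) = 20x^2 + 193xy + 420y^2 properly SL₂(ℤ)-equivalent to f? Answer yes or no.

D₁ = 3649, D₂ = 3649
river cycle of f (length 98): (20, 33, -32), (-32, 31, 21), (21, 53, -10), (-10, 47, 36), (36, 25, -21), (-21, 59, 2), (2, 57, -50), (-50, 43, 9), (9, 47, -40), (-40, 33, 16), … (88 more)
river cycle of g (length 98): (20, 33, -32), (-32, 31, 21), (21, 53, -10), (-10, 47, 36), (36, 25, -21), (-21, 59, 2), (2, 57, -50), (-50, 43, 9), (9, 47, -40), (-40, 33, 16), … (88 more)
cycles coincide ⇒ equivalent

yes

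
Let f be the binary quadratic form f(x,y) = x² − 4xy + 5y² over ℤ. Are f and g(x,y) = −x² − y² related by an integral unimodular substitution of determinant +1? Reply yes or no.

D₁ = -4, D₂ = -4
f: translate: b→0 (≡-4 mod 2), so (1,-4,5)→(1,0,1)
f: reduced (well bottom): (1,0,1) with a≤c, −a<b≤a
g is negative-definite; reduce −g:
−g: reduced (well bottom): (1,0,1) with a≤c, −a<b≤a
flip sign back: reduced form of g is (-1,0,-1)
reduced forms (1, 0, 1) vs (-1, 0, -1) ⇒ inequivalent

no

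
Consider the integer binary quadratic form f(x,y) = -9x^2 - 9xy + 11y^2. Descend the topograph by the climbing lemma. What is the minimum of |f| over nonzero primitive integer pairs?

descent: ρ → (11,9,-9)  [lands on river]
river: ρ → (-9,9,11)
river: ρ → (11,13,-7)
river: ρ → (-7,15,9)
river: ρ → (9,21,-1)
river: ρ → (-1,21,9)
river: ρ → (9,15,-7)
river: ρ → (-7,13,11)
closes: descent 1, river 8
min |a| on river = 1

1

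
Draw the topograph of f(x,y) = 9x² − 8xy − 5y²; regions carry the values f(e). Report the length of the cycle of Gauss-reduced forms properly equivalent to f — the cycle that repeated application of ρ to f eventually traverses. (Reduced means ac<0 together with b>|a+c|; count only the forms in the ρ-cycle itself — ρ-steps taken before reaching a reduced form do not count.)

D = 244, ⌊√D⌋ = 15
descent: ρ → (-5,8,9)  [lands on river]
river: ρ → (9,10,-4)
river: ρ → (-4,14,3)
river: ρ → (3,10,-12)
river: ρ → (-12,14,1)
river: ρ → (1,14,-12)
river: ρ → (-12,10,3)
river: ρ → (3,14,-4)
river: ρ → (-4,10,9)
river: ρ → (9,8,-5)
river: ρ → (-5,12,5)
river: ρ → (5,8,-9)
river: ρ → (-9,10,4)
river: ρ → (4,14,-3)
river: ρ → (-3,10,12)
river: ρ → (12,14,-1)
river: ρ → (-1,14,12)
river: ρ → (12,10,-3)
river: ρ → (-3,14,4)
river: ρ → (4,10,-9)
river: ρ → (-9,8,5)
river: ρ → (5,12,-5)
ρ-cycle length = 22 (tail of 1 descent step not counted)

22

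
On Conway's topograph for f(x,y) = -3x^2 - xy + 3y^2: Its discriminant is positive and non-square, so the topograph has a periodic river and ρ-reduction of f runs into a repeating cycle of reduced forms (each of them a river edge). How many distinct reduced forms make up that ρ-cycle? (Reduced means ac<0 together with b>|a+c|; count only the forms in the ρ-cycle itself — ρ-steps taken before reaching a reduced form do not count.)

D = 37, ⌊√D⌋ = 6
descent: ρ → (3,1,-3)  [lands on river]
river: ρ → (-3,5,1)
river: ρ → (1,5,-3)
river: ρ → (-3,1,3)
river: ρ → (3,5,-1)
river: ρ → (-1,5,3)
ρ-cycle length = 6 (tail of 1 descent step not counted)

6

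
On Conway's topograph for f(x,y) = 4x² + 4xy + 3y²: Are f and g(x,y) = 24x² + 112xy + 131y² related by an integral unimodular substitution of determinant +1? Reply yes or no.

D₁ = -32, D₂ = -32
f: flip: (4,4,3)→(3,-4,4)
f: translate: b→2 (≡-4 mod 6), so (3,-4,4)→(3,2,3)
f: reduced (well bottom): (3,2,3) with a≤c, −a<b≤a
g: translate: b→16 (≡112 mod 48), so (24,112,131)→(24,16,3)
g: flip: (24,16,3)→(3,-16,24)
g: translate: b→2 (≡-16 mod 6), so (3,-16,24)→(3,2,3)
g: reduced (well bottom): (3,2,3) with a≤c, −a<b≤a
reduced forms (3, 2, 3) vs (3, 2, 3) ⇒ equivalent

yes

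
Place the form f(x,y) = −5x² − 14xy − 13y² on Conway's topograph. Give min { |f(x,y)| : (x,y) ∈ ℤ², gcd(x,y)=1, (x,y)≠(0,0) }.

translate: b→4 (≡14 mod 10), so (5,14,13)→(5,4,4)
flip: (5,4,4)→(4,-4,5)
translate: b→4 (≡-4 mod 8), so (4,-4,5)→(4,4,5)
reduced (well bottom): (4,4,5) with a≤c, −a<b≤a
well minimum |f| = |-4| = 4 (negative-definite)

4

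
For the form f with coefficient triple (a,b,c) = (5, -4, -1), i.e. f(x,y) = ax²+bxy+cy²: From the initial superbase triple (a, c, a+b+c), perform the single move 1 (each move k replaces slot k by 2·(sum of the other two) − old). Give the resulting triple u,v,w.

start (5,-1,0) = (f(1,0),f(0,1),f(1,1))
replace slot 1: 2·((-1)+0) − 5 = -7 → (-7,-1,0)

-7,-1,0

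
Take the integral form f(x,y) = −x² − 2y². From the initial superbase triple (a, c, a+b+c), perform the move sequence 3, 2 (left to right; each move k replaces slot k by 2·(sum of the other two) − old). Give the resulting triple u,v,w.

start (-1,-2,-3) = (f(1,0),f(0,1),f(1,1))
replace slot 3: 2·((-1)+(-2)) − (-3) = -3 → (-1,-2,-3)
replace slot 2: 2·((-1)+(-3)) − (-2) = -6 → (-1,-6,-3)

-1,-6,-3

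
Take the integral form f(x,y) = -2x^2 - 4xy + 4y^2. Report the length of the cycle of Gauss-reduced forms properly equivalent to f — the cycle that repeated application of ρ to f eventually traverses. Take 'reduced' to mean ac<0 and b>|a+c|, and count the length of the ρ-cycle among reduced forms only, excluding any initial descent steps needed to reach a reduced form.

D = 48, ⌊√D⌋ = 6
descent: ρ → (4,4,-2)  [lands on river]
river: ρ → (-2,4,4)
ρ-cycle length = 2 (tail of 1 descent step not counted)

2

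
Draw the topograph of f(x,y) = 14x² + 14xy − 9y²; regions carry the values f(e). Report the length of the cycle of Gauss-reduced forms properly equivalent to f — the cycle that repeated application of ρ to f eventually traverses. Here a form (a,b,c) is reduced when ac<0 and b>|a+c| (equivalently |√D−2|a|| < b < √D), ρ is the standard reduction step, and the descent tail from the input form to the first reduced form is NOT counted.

D = 700, ⌊√D⌋ = 26
river: ρ → (-9,22,6)
river: ρ → (6,26,-1)
river: ρ → (-1,26,6)
river: ρ → (6,22,-9)
river: ρ → (-9,14,14)
river: ρ → (14,14,-9)
ρ-cycle length = 6 (tail of 0 descent steps not counted)

6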